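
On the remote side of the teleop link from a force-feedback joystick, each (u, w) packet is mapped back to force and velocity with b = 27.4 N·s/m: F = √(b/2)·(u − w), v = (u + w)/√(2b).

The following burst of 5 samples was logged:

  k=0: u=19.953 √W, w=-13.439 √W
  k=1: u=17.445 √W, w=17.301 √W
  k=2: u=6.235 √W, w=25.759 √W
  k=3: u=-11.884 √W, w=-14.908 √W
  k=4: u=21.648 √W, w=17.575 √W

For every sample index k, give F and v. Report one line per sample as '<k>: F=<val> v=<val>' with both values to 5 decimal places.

k=0: u−w=33.39200, u+w=6.51400; √(b/2)=3.70135, √(2b)=7.40270; F=3.70135×33.392=123.59552, v=6.51400/7.40270=0.87995
k=1: u−w=0.14400, u+w=34.74600; √(b/2)=3.70135, √(2b)=7.40270; F=3.70135×0.144=0.53299, v=34.74600/7.40270=4.69369
k=2: u−w=-19.52400, u+w=31.99400; √(b/2)=3.70135, √(2b)=7.40270; F=3.70135×(-19.524)=-72.26518, v=31.99400/7.40270=4.32194
k=3: u−w=3.02400, u+w=-26.79200; √(b/2)=3.70135, √(2b)=7.40270; F=3.70135×3.024=11.19289, v=-26.79200/7.40270=-3.61922
k=4: u−w=4.07300, u+w=39.22300; √(b/2)=3.70135, √(2b)=7.40270; F=3.70135×4.073=15.07560, v=39.22300/7.40270=5.29847

0: F=123.59552 v=0.87995
1: F=0.53299 v=4.69369
2: F=-72.26518 v=4.32194
3: F=11.19289 v=-3.61922
4: F=15.07560 v=5.29847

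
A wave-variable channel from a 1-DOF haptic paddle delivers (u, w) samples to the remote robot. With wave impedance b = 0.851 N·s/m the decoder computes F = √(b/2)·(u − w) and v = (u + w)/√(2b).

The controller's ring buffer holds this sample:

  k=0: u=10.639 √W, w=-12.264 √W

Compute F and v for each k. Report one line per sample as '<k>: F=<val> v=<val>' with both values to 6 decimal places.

k=0: u−w=22.903000, u+w=-1.625000; √(b/2)=0.652304, √(2b)=1.304607; F=0.652304×22.903=14.939710, v=-1.625000/1.304607=-1.245586

0: F=14.939710 v=-1.245586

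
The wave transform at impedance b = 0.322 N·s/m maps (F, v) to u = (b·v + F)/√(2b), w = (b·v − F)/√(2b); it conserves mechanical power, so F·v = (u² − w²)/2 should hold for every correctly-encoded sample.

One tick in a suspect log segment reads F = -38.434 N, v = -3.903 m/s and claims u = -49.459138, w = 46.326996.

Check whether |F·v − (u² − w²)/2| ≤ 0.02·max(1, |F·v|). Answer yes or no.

yes

F·v = (-38.434)×(-3.903) = 150.007902 W.
(u² − w²)/2 = (2446.206332 − 2146.190558)/2 = 150.007887 W.
|Δ| = 0.000015;  2% of max(1, |F·v|) = 3.000158.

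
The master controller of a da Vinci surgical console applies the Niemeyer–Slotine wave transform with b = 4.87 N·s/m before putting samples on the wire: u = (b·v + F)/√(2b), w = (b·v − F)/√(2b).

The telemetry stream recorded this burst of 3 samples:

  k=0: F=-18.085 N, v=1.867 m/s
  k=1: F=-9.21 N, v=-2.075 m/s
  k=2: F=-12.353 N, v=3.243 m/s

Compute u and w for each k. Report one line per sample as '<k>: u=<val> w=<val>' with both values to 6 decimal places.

0: u=-2.881450 w=8.708165
1: u=-6.189005 w=-0.286857
2: u=1.102378 w=9.018691

k=0: b·v=4.87×1.867=9.092290; √(2b)=3.120897; u=(9.092290+(-18.085))/3.120897=-2.881450, w=(9.092290−(-18.085))/3.120897=8.708165
k=1: b·v=4.87×(-2.075)=-10.105250; √(2b)=3.120897; u=(-10.105250+(-9.21))/3.120897=-6.189005, w=(-10.105250−(-9.21))/3.120897=-0.286857
k=2: b·v=4.87×3.243=15.793410; √(2b)=3.120897; u=(15.793410+(-12.353))/3.120897=1.102378, w=(15.793410−(-12.353))/3.120897=9.018691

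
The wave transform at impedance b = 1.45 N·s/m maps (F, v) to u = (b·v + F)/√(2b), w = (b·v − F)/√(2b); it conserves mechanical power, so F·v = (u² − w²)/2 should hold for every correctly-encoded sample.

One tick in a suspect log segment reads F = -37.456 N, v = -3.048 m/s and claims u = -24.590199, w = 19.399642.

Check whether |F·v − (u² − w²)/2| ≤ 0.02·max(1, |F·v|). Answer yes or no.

F·v = (-37.456)×(-3.048) = 114.165888 W.
(u² − w²)/2 = (604.677887 − 376.346110)/2 = 114.165889 W.
|Δ| = 0.000001;  2% of max(1, |F·v|) = 2.283318.

yes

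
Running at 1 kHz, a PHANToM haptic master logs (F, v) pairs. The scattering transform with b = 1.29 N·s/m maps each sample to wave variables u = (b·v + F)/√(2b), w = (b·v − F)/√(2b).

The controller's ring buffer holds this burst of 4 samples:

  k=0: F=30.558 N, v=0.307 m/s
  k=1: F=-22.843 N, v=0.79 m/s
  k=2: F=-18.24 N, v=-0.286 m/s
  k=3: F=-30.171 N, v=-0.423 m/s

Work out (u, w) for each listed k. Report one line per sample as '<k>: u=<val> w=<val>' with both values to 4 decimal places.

k=0: b·v=1.29×0.307=0.3960; √(2b)=1.6062; u=(0.3960+30.558)/1.6062=19.2711, w=(0.3960−30.558)/1.6062=-18.7780
k=1: b·v=1.29×0.79=1.0191; √(2b)=1.6062; u=(1.0191+(-22.843))/1.6062=-13.5870, w=(1.0191−(-22.843))/1.6062=14.8559
k=2: b·v=1.29×(-0.286)=-0.3689; √(2b)=1.6062; u=(-0.3689+(-18.24))/1.6062=-11.5854, w=(-0.3689−(-18.24))/1.6062=11.1260
k=3: b·v=1.29×(-0.423)=-0.5457; √(2b)=1.6062; u=(-0.5457+(-30.171))/1.6062=-19.1234, w=(-0.5457−(-30.171))/1.6062=18.4439

0: u=19.2711 w=-18.7780
1: u=-13.5870 w=14.8559
2: u=-11.5854 w=11.1260
3: u=-19.1234 w=18.4439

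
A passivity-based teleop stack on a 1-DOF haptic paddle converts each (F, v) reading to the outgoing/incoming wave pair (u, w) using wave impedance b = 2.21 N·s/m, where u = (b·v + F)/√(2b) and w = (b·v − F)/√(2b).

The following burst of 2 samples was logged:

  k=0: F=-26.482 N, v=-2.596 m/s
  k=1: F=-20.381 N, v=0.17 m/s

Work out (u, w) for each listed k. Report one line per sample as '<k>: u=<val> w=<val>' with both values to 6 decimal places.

0: u=-15.325092 w=9.867314
1: u=-9.515551 w=9.872955

k=0: b·v=2.21×(-2.596)=-5.737160; √(2b)=2.102380; u=(-5.737160+(-26.482))/2.102380=-15.325092, w=(-5.737160−(-26.482))/2.102380=9.867314
k=1: b·v=2.21×0.17=0.375700; √(2b)=2.102380; u=(0.375700+(-20.381))/2.102380=-9.515551, w=(0.375700−(-20.381))/2.102380=9.872955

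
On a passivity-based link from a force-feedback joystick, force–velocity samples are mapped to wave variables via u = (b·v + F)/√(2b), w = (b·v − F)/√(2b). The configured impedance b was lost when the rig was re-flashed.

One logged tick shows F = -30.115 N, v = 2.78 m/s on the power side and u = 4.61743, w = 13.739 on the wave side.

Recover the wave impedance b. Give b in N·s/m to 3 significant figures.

u + w = 18.35643;  u + w = √(2b)·v, so √(2b) = 18.35643/2.78 = 6.60303.
b = (√(2b))²/2 = 43.60004/2 = 21.80002.
(Check via u − w = 2F/√(2b): u − w = -9.12157, 2F/√(2b) = -9.12157.)

b = 21.8 N·s/m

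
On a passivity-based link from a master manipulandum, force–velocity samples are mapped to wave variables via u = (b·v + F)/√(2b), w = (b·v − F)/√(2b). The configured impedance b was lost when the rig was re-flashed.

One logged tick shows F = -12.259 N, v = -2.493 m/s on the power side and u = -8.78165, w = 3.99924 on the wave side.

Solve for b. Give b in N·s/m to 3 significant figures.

b = 1.84 N·s/m

u + w = -4.78241;  u + w = √(2b)·v, so √(2b) = -4.78241/(-2.493) = 1.91834.
b = (√(2b))²/2 = 3.68001/2 = 1.84001.
(Check via u − w = 2F/√(2b): u − w = -12.78089, 2F/√(2b) = -12.78087.)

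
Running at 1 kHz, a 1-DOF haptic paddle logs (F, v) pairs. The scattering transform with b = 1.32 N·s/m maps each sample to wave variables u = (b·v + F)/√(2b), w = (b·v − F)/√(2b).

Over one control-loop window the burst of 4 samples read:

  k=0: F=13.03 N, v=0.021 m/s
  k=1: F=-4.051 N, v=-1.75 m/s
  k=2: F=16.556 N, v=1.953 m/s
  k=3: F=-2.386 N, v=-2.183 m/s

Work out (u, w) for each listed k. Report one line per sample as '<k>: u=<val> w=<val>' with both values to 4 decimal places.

k=0: b·v=1.32×0.021=0.0277; √(2b)=1.6248; u=(0.0277+13.03)/1.6248=8.0365, w=(0.0277−13.03)/1.6248=-8.0024
k=1: b·v=1.32×(-1.75)=-2.3100; √(2b)=1.6248; u=(-2.3100+(-4.051))/1.6248=-3.9149, w=(-2.3100−(-4.051))/1.6248=1.0715
k=2: b·v=1.32×1.953=2.5780; √(2b)=1.6248; u=(2.5780+16.556)/1.6248=11.7761, w=(2.5780−16.556)/1.6248=-8.6029
k=3: b·v=1.32×(-2.183)=-2.8816; √(2b)=1.6248; u=(-2.8816+(-2.386))/1.6248=-3.2420, w=(-2.8816−(-2.386))/1.6248=-0.3050

0: u=8.0365 w=-8.0024
1: u=-3.9149 w=1.0715
2: u=11.7761 w=-8.6029
3: u=-3.2420 w=-0.3050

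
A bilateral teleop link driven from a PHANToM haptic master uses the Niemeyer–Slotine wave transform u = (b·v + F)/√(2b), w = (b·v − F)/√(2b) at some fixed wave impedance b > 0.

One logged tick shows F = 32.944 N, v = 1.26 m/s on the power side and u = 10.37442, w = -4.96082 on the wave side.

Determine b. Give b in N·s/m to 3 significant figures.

b = 9.23 N·s/m

u + w = 5.4136;  u + w = √(2b)·v, so √(2b) = 5.4136/1.26 = 4.2965.
b = (√(2b))²/2 = 18.4600/2 = 9.2300.
(Check via u − w = 2F/√(2b): u − w = 15.3352, 2F/√(2b) = 15.3352.)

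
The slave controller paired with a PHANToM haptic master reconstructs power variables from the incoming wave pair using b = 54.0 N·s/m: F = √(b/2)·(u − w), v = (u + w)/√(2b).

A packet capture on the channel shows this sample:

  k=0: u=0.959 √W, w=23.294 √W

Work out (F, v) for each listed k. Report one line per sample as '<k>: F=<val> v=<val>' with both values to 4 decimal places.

k=0: u−w=-22.3350, u+w=24.2530; √(b/2)=5.1962, √(2b)=10.3923; F=5.1962×(-22.335)=-116.0561, v=24.2530/10.3923=2.3337

0: F=-116.0561 v=2.3337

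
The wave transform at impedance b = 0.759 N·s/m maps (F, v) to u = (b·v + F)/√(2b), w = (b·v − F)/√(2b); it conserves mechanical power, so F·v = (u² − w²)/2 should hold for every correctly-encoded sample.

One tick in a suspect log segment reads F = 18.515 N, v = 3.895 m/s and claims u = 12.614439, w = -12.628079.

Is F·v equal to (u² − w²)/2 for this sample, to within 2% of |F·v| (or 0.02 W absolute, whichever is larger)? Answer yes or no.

F·v = 18.515×3.895 = 72.115925 W.
(u² − w²)/2 = (159.124071 − 159.468379)/2 = -0.172154 W.
|Δ| = 72.288079;  2% of max(1, |F·v|) = 1.442319.

no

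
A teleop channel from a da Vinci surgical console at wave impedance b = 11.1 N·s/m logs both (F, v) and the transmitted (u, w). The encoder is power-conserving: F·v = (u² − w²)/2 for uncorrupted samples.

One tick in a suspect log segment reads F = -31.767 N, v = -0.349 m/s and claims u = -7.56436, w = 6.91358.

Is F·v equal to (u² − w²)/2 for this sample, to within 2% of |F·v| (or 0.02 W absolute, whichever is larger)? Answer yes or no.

F·v = (-31.767)×(-0.349) = 11.0867 W.
(u² − w²)/2 = (57.2195 − 47.7976)/2 = 4.7110 W.
|Δ| = 6.3757;  2% of max(1, |F·v|) = 0.2217.

no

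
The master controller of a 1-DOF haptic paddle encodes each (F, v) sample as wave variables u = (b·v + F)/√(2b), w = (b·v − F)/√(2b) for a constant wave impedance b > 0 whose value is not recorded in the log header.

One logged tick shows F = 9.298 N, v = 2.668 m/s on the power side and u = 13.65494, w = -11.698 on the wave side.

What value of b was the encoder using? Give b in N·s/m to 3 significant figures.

b = 0.269 N·s/m

u + w = 1.95694;  u + w = √(2b)·v, so √(2b) = 1.95694/2.668 = 0.73349.
b = (√(2b))²/2 = 0.53800/2 = 0.26900.
(Check via u − w = 2F/√(2b): u − w = 25.35294, 2F/√(2b) = 25.35291.)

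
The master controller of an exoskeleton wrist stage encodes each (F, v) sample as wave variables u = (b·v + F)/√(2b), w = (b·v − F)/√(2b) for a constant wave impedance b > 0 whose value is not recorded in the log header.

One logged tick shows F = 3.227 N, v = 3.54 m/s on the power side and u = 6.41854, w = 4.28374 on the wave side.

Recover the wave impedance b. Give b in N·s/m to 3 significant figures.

u + w = 10.70228;  u + w = √(2b)·v, so √(2b) = 10.70228/3.54 = 3.02324.
b = (√(2b))²/2 = 9.14000/2 = 4.57000.
(Check via u − w = 2F/√(2b): u − w = 2.13480, 2F/√(2b) = 2.13479.)

b = 4.57 N·s/m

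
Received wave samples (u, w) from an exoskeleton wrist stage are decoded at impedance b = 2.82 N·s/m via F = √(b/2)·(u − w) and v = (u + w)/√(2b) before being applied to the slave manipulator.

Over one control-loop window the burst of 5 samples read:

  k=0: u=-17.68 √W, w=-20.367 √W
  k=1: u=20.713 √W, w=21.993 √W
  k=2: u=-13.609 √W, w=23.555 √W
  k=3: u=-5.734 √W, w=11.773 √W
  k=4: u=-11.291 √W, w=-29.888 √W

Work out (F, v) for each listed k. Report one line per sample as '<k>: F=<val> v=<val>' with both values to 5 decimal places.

k=0: u−w=2.68700, u+w=-38.04700; √(b/2)=1.18743, √(2b)=2.37487; F=1.18743×2.687=3.19064, v=-38.04700/2.37487=-16.02068
k=1: u−w=-1.28000, u+w=42.70600; √(b/2)=1.18743, √(2b)=2.37487; F=1.18743×(-1.28)=-1.51992, v=42.70600/2.37487=17.98247
k=2: u−w=-37.16400, u+w=9.94600; √(b/2)=1.18743, √(2b)=2.37487; F=1.18743×(-37.164)=-44.12980, v=9.94600/2.37487=4.18802
k=3: u−w=-17.50700, u+w=6.03900; √(b/2)=1.18743, √(2b)=2.37487; F=1.18743×(-17.507)=-20.78841, v=6.03900/2.37487=2.54288
k=4: u−w=18.59700, u+w=-41.17900; √(b/2)=1.18743, √(2b)=2.37487; F=1.18743×18.597=22.08271, v=-41.17900/2.37487=-17.33949

0: F=3.19064 v=-16.02068
1: F=-1.51992 v=17.98247
2: F=-44.12980 v=4.18802
3: F=-20.78841 v=2.54288
4: F=22.08271 v=-17.33949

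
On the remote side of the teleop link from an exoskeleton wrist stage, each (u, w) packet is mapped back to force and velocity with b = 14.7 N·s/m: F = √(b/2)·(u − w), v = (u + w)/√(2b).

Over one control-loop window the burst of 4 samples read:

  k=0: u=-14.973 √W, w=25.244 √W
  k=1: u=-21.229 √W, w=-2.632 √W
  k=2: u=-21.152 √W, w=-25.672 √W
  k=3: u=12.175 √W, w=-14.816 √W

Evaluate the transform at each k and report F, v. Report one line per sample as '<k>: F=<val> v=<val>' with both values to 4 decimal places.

k=0: u−w=-40.2170, u+w=10.2710; √(b/2)=2.7111, √(2b)=5.4222; F=2.7111×(-40.217)=-109.0318, v=10.2710/5.4222=1.8943
k=1: u−w=-18.5970, u+w=-23.8610; √(b/2)=2.7111, √(2b)=5.4222; F=2.7111×(-18.597)=-50.4181, v=-23.8610/5.4222=-4.4006
k=2: u−w=4.5200, u+w=-46.8240; √(b/2)=2.7111, √(2b)=5.4222; F=2.7111×4.52=12.2541, v=-46.8240/5.4222=-8.6356
k=3: u−w=26.9910, u+w=-2.6410; √(b/2)=2.7111, √(2b)=5.4222; F=2.7111×26.991=73.1750, v=-2.6410/5.4222=-0.4871

0: F=-109.0318 v=1.8943
1: F=-50.4181 v=-4.4006
2: F=12.2541 v=-8.6356
3: F=73.1750 v=-0.4871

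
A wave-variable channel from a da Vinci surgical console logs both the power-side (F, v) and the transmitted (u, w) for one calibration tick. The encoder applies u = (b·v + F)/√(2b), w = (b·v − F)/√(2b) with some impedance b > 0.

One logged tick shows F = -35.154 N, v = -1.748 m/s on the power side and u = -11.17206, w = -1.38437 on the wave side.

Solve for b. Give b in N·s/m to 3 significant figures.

u + w = -12.5564;  u + w = √(2b)·v, so √(2b) = -12.5564/(-1.748) = 7.1833.
b = (√(2b))²/2 = 51.6000/2 = 25.8000.
(Check via u − w = 2F/√(2b): u − w = -9.7877, 2F/√(2b) = -9.7877.)

b = 25.8 N·s/m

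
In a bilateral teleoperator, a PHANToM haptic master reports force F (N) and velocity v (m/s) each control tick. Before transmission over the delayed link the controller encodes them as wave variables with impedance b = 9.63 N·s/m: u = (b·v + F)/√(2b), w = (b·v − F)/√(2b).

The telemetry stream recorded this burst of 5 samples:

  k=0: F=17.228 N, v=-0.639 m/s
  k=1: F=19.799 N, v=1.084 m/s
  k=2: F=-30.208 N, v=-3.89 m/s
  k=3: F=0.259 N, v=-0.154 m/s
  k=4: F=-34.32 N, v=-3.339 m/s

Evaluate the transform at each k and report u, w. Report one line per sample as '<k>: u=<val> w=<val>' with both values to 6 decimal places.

k=0: b·v=9.63×(-0.639)=-6.153570; √(2b)=4.388622; u=(-6.153570+17.228)/4.388622=2.523441, w=(-6.153570−17.228)/4.388622=-5.327771
k=1: b·v=9.63×1.084=10.438920; √(2b)=4.388622; u=(10.438920+19.799)/4.388622=6.890072, w=(10.438920−19.799)/4.388622=-2.132806
k=2: b·v=9.63×(-3.89)=-37.460700; √(2b)=4.388622; u=(-37.460700+(-30.208))/4.388622=-15.419124, w=(-37.460700−(-30.208))/4.388622=-1.652615
k=3: b·v=9.63×(-0.154)=-1.483020; √(2b)=4.388622; u=(-1.483020+0.259)/4.388622=-0.278908, w=(-1.483020−0.259)/4.388622=-0.396940
k=4: b·v=9.63×(-3.339)=-32.154570; √(2b)=4.388622; u=(-32.154570+(-34.32))/4.388622=-15.147027, w=(-32.154570−(-34.32))/4.388622=0.493419

0: u=2.523441 w=-5.327771
1: u=6.890072 w=-2.132806
2: u=-15.419124 w=-1.652615
3: u=-0.278908 w=-0.396940
4: u=-15.147027 w=0.493419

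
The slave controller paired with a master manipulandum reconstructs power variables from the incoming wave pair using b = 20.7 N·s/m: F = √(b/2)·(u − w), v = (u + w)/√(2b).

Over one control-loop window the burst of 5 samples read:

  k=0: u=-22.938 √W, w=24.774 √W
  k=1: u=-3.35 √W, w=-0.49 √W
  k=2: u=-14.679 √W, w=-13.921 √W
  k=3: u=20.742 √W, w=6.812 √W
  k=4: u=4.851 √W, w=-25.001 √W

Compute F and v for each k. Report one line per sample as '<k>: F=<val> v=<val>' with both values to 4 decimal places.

k=0: u−w=-47.7120, u+w=1.8360; √(b/2)=3.2171, √(2b)=6.4343; F=3.2171×(-47.712)=-153.4963, v=1.8360/6.4343=0.2853
k=1: u−w=-2.8600, u+w=-3.8400; √(b/2)=3.2171, √(2b)=6.4343; F=3.2171×(-2.86)=-9.2010, v=-3.8400/6.4343=-0.5968
k=2: u−w=-0.7580, u+w=-28.6000; √(b/2)=3.2171, √(2b)=6.4343; F=3.2171×(-0.758)=-2.4386, v=-28.6000/6.4343=-4.4449
k=3: u−w=13.9300, u+w=27.5540; √(b/2)=3.2171, √(2b)=6.4343; F=3.2171×13.93=44.8148, v=27.5540/6.4343=4.2824
k=4: u−w=29.8520, u+w=-20.1500; √(b/2)=3.2171, √(2b)=6.4343; F=3.2171×29.852=96.0381, v=-20.1500/6.4343=-3.1317

0: F=-153.4963 v=0.2853
1: F=-9.2010 v=-0.5968
2: F=-2.4386 v=-4.4449
3: F=44.8148 v=4.2824
4: F=96.0381 v=-3.1317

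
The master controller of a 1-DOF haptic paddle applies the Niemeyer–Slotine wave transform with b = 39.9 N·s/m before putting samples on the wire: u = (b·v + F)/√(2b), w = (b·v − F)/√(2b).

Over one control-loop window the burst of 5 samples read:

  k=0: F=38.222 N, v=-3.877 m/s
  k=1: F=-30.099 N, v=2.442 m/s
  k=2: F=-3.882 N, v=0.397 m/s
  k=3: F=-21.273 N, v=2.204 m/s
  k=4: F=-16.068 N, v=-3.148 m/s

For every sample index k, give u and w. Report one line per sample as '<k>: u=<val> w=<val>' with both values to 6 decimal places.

0: u=-13.038083 w=-21.595486
1: u=7.537911 w=14.276681
2: u=1.338653 w=2.207782
3: u=7.462887 w=12.225631
4: u=-15.859382 w=-12.261968

k=0: b·v=39.9×(-3.877)=-154.692300; √(2b)=8.933085; u=(-154.692300+38.222)/8.933085=-13.038083, w=(-154.692300−38.222)/8.933085=-21.595486
k=1: b·v=39.9×2.442=97.435800; √(2b)=8.933085; u=(97.435800+(-30.099))/8.933085=7.537911, w=(97.435800−(-30.099))/8.933085=14.276681
k=2: b·v=39.9×0.397=15.840300; √(2b)=8.933085; u=(15.840300+(-3.882))/8.933085=1.338653, w=(15.840300−(-3.882))/8.933085=2.207782
k=3: b·v=39.9×2.204=87.939600; √(2b)=8.933085; u=(87.939600+(-21.273))/8.933085=7.462887, w=(87.939600−(-21.273))/8.933085=12.225631
k=4: b·v=39.9×(-3.148)=-125.605200; √(2b)=8.933085; u=(-125.605200+(-16.068))/8.933085=-15.859382, w=(-125.605200−(-16.068))/8.933085=-12.261968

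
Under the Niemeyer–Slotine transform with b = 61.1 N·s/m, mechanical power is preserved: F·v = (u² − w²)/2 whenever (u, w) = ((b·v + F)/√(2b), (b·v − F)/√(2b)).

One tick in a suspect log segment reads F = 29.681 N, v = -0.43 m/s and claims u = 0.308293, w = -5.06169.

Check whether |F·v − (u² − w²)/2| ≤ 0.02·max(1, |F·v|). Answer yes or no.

yes

F·v = 29.681×(-0.43) = -12.762830 W.
(u² − w²)/2 = (0.095045 − 25.620706)/2 = -12.762831 W.
|Δ| = 0.000001;  2% of max(1, |F·v|) = 0.255257.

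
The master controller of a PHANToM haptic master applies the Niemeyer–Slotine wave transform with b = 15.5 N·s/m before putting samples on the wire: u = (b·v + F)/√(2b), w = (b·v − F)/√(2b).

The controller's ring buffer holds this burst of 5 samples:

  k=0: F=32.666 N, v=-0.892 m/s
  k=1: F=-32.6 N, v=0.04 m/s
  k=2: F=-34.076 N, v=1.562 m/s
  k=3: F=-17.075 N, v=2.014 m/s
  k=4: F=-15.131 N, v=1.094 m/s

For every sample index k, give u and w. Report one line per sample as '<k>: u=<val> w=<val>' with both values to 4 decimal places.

k=0: b·v=15.5×(-0.892)=-13.8260; √(2b)=5.5678; u=(-13.8260+32.666)/5.5678=3.3838, w=(-13.8260−32.666)/5.5678=-8.3502
k=1: b·v=15.5×0.04=0.6200; √(2b)=5.5678; u=(0.6200+(-32.6))/5.5678=-5.7438, w=(0.6200−(-32.6))/5.5678=5.9665
k=2: b·v=15.5×1.562=24.2110; √(2b)=5.5678; u=(24.2110+(-34.076))/5.5678=-1.7718, w=(24.2110−(-34.076))/5.5678=10.4687
k=3: b·v=15.5×2.014=31.2170; √(2b)=5.5678; u=(31.2170+(-17.075))/5.5678=2.5400, w=(31.2170−(-17.075))/5.5678=8.6735
k=4: b·v=15.5×1.094=16.9570; √(2b)=5.5678; u=(16.9570+(-15.131))/5.5678=0.3280, w=(16.9570−(-15.131))/5.5678=5.7632

0: u=3.3838 w=-8.3502
1: u=-5.7438 w=5.9665
2: u=-1.7718 w=10.4687
3: u=2.5400 w=8.6735
4: u=0.3280 w=5.7632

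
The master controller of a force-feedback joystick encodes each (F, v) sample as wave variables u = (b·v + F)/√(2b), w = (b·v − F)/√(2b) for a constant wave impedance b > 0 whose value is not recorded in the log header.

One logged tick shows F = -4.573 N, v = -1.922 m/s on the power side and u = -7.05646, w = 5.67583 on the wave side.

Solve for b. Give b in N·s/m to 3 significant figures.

b = 0.258 N·s/m

u + w = -1.3806;  u + w = √(2b)·v, so √(2b) = -1.3806/(-1.922) = 0.7183.
b = (√(2b))²/2 = 0.5160/2 = 0.2580.
(Check via u − w = 2F/√(2b): u − w = -12.7323, 2F/√(2b) = -12.7323.)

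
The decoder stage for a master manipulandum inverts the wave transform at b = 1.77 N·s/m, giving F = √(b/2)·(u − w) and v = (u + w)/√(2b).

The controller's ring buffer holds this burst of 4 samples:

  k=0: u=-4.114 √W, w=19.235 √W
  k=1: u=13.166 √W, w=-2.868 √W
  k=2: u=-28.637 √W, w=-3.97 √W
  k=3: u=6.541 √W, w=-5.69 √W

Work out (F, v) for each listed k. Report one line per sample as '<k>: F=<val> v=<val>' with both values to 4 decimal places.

0: F=-21.9654 v=8.0367
1: F=15.0839 v=5.4733
2: F=-23.2053 v=-17.3304
3: F=11.5062 v=0.4523

k=0: u−w=-23.3490, u+w=15.1210; √(b/2)=0.9407, √(2b)=1.8815; F=0.9407×(-23.349)=-21.9654, v=15.1210/1.8815=8.0367
k=1: u−w=16.0340, u+w=10.2980; √(b/2)=0.9407, √(2b)=1.8815; F=0.9407×16.034=15.0839, v=10.2980/1.8815=5.4733
k=2: u−w=-24.6670, u+w=-32.6070; √(b/2)=0.9407, √(2b)=1.8815; F=0.9407×(-24.667)=-23.2053, v=-32.6070/1.8815=-17.3304
k=3: u−w=12.2310, u+w=0.8510; √(b/2)=0.9407, √(2b)=1.8815; F=0.9407×12.231=11.5062, v=0.8510/1.8815=0.4523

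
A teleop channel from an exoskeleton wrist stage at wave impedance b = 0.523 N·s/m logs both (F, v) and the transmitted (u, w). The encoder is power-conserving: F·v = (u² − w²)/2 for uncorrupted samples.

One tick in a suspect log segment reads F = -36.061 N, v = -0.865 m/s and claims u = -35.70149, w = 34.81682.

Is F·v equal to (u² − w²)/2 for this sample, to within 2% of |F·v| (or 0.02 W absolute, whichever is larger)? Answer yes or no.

F·v = (-36.061)×(-0.865) = 31.19276 W.
(u² − w²)/2 = (1274.59639 − 1212.21095)/2 = 31.19272 W.
|Δ| = 0.00005;  2% of max(1, |F·v|) = 0.62386.

yes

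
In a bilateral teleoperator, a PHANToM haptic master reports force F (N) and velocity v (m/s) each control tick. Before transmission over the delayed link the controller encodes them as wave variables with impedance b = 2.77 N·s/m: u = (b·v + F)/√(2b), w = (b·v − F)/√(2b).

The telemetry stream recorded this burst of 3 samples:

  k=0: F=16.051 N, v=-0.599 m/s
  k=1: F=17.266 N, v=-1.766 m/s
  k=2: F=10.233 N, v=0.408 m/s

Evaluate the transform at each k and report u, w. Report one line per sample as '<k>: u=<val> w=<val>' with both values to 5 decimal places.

k=0: b·v=2.77×(-0.599)=-1.65923; √(2b)=2.35372; u=(-1.65923+16.051)/2.35372=6.11448, w=(-1.65923−16.051)/2.35372=-7.52436
k=1: b·v=2.77×(-1.766)=-4.89182; √(2b)=2.35372; u=(-4.89182+17.266)/2.35372=5.25729, w=(-4.89182−17.266)/2.35372=-9.41396
k=2: b·v=2.77×0.408=1.13016; √(2b)=2.35372; u=(1.13016+10.233)/2.35372=4.82774, w=(1.13016−10.233)/2.35372=-3.86743

0: u=6.11448 w=-7.52436
1: u=5.25729 w=-9.41396
2: u=4.82774 w=-3.86743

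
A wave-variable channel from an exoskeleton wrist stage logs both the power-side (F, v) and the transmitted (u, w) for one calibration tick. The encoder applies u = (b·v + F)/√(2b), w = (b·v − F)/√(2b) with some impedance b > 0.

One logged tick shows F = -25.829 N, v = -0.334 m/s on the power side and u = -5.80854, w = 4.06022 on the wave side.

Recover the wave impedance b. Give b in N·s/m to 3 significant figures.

u + w = -1.7483;  u + w = √(2b)·v, so √(2b) = -1.7483/(-0.334) = 5.2345.
b = (√(2b))²/2 = 27.3999/2 = 13.6999.
(Check via u − w = 2F/√(2b): u − w = -9.8688, 2F/√(2b) = -9.8688.)

b = 13.7 N·s/m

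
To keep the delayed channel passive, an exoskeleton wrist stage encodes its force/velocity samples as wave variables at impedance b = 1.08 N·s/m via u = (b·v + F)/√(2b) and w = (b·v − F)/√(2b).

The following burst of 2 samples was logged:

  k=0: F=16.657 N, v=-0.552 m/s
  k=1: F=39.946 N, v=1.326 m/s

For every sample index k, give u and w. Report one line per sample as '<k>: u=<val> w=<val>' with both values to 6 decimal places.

k=0: b·v=1.08×(-0.552)=-0.596160; √(2b)=1.469694; u=(-0.596160+16.657)/1.469694=10.928017, w=(-0.596160−16.657)/1.469694=-11.739288
k=1: b·v=1.08×1.326=1.432080; √(2b)=1.469694; u=(1.432080+39.946)/1.469694=28.154217, w=(1.432080−39.946)/1.469694=-26.205403

0: u=10.928017 w=-11.739288
1: u=28.154217 w=-26.205403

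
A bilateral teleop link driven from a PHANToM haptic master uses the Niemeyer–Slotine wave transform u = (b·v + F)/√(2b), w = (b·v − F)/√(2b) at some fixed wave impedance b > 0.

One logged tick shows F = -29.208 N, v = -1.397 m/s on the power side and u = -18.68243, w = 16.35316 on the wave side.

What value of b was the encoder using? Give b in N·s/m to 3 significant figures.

u + w = -2.32927;  u + w = √(2b)·v, so √(2b) = -2.32927/(-1.397) = 1.66734.
b = (√(2b))²/2 = 2.78001/2 = 1.39001.
(Check via u − w = 2F/√(2b): u − w = -35.03559, 2F/√(2b) = -35.03551.)

b = 1.39 N·s/m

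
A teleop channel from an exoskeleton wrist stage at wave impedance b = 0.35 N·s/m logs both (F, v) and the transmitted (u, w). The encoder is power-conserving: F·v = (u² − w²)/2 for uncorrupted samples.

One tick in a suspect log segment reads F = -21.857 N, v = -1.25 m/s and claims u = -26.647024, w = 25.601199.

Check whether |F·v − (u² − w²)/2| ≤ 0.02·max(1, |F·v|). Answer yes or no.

F·v = (-21.857)×(-1.25) = 27.321250 W.
(u² − w²)/2 = (710.063888 − 655.421390)/2 = 27.321249 W.
|Δ| = 0.000001;  2% of max(1, |F·v|) = 0.546425.

yes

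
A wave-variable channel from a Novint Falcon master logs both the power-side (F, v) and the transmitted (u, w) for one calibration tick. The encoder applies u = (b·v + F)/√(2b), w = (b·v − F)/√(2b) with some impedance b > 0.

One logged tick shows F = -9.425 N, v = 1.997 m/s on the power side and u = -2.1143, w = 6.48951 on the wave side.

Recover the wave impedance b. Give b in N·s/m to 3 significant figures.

u + w = 4.3752;  u + w = √(2b)·v, so √(2b) = 4.3752/1.997 = 2.1909.
b = (√(2b))²/2 = 4.8000/2 = 2.4000.
(Check via u − w = 2F/√(2b): u − w = -8.6038, 2F/√(2b) = -8.6038.)

b = 2.4 N·s/m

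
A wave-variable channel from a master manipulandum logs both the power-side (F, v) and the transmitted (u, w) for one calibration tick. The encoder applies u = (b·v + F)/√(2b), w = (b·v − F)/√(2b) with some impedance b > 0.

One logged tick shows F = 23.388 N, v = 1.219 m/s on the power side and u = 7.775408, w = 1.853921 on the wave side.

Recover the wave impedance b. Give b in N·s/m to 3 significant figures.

u + w = 9.629329;  u + w = √(2b)·v, so √(2b) = 9.629329/1.219 = 7.899368.
b = (√(2b))²/2 = 62.400007/2 = 31.200004.
(Check via u − w = 2F/√(2b): u − w = 5.921487, 2F/√(2b) = 5.921487.)

b = 31.2 N·s/m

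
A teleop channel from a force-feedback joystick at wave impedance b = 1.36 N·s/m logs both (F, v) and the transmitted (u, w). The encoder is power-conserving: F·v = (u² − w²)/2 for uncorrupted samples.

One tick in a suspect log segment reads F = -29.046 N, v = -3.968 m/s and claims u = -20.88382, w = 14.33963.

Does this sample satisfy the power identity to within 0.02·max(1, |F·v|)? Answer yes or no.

F·v = (-29.046)×(-3.968) = 115.25453 W.
(u² − w²)/2 = (436.13394 − 205.62499)/2 = 115.25447 W.
|Δ| = 0.00005;  2% of max(1, |F·v|) = 2.30509.

yes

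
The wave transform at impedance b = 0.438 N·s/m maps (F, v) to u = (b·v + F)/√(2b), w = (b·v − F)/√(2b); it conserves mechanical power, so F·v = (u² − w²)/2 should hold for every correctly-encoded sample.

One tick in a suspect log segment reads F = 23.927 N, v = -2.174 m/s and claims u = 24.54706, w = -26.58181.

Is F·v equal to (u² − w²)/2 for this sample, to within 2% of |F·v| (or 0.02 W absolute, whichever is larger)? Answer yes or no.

yes

F·v = 23.927×(-2.174) = -52.0173 W.
(u² − w²)/2 = (602.5582 − 706.5926)/2 = -52.0172 W.
|Δ| = 0.0001;  2% of max(1, |F·v|) = 1.0403.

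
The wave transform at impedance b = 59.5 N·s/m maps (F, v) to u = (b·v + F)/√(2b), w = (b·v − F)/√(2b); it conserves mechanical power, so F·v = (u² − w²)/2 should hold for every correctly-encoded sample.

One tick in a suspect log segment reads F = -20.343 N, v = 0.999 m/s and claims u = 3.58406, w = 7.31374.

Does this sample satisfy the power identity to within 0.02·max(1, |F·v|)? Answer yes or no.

yes

F·v = (-20.343)×0.999 = -20.3227 W.
(u² − w²)/2 = (12.8455 − 53.4908)/2 = -20.3227 W.
|Δ| = 0.0000;  2% of max(1, |F·v|) = 0.4065.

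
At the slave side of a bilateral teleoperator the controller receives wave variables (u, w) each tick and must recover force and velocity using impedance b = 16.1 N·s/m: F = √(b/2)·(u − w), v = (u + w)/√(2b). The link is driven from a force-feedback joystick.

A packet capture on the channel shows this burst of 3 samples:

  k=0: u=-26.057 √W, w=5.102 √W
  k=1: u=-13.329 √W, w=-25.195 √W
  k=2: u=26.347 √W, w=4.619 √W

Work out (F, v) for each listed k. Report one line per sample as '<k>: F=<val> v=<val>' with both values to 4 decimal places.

k=0: u−w=-31.1590, u+w=-20.9550; √(b/2)=2.8373, √(2b)=5.6745; F=2.8373×(-31.159)=-88.4059, v=-20.9550/5.6745=-3.6928
k=1: u−w=11.8660, u+w=-38.5240; √(b/2)=2.8373, √(2b)=5.6745; F=2.8373×11.866=33.6668, v=-38.5240/5.6745=-6.7890
k=2: u−w=21.7280, u+w=30.9660; √(b/2)=2.8373, √(2b)=5.6745; F=2.8373×21.728=61.6478, v=30.9660/5.6745=5.4570

0: F=-88.4059 v=-3.6928
1: F=33.6668 v=-6.7890
2: F=61.6478 v=5.4570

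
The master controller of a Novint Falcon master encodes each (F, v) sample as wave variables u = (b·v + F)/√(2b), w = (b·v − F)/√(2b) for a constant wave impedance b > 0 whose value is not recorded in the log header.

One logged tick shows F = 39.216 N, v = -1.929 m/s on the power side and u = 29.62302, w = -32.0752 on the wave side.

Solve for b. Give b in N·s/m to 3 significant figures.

b = 0.808 N·s/m

u + w = -2.45218;  u + w = √(2b)·v, so √(2b) = -2.45218/(-1.929) = 1.27122.
b = (√(2b))²/2 = 1.61600/2 = 0.80800.
(Check via u − w = 2F/√(2b): u − w = 61.69822, 2F/√(2b) = 61.69830.)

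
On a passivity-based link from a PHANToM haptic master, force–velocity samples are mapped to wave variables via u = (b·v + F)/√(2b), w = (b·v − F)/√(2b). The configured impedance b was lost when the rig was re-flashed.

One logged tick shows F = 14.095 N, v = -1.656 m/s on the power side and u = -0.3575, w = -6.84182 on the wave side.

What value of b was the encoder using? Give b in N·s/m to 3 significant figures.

b = 9.45 N·s/m

u + w = -7.1993;  u + w = √(2b)·v, so √(2b) = -7.1993/(-1.656) = 4.3474.
b = (√(2b))²/2 = 18.9000/2 = 9.4500.
(Check via u − w = 2F/√(2b): u − w = 6.4843, 2F/√(2b) = 6.4843.)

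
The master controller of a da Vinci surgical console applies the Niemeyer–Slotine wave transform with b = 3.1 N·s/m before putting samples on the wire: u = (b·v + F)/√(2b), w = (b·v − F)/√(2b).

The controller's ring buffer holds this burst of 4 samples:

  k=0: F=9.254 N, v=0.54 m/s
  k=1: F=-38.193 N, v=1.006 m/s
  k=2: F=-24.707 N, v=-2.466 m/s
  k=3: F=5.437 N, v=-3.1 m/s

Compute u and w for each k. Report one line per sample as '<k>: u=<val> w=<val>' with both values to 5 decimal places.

0: u=4.38879 w=-3.04420
1: u=-14.08622 w=16.59114
2: u=-12.99272 w=6.85242
3: u=-1.67592 w=-6.04302

k=0: b·v=3.1×0.54=1.67400; √(2b)=2.48998; u=(1.67400+9.254)/2.48998=4.38879, w=(1.67400−9.254)/2.48998=-3.04420
k=1: b·v=3.1×1.006=3.11860; √(2b)=2.48998; u=(3.11860+(-38.193))/2.48998=-14.08622, w=(3.11860−(-38.193))/2.48998=16.59114
k=2: b·v=3.1×(-2.466)=-7.64460; √(2b)=2.48998; u=(-7.64460+(-24.707))/2.48998=-12.99272, w=(-7.64460−(-24.707))/2.48998=6.85242
k=3: b·v=3.1×(-3.1)=-9.61000; √(2b)=2.48998; u=(-9.61000+5.437)/2.48998=-1.67592, w=(-9.61000−5.437)/2.48998=-6.04302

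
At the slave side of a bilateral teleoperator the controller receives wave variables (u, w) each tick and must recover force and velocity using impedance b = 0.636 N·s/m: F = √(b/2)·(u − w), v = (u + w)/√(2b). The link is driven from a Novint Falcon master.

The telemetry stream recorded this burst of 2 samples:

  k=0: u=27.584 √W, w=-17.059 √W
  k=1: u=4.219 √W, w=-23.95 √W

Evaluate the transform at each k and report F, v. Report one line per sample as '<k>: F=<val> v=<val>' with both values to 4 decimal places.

k=0: u−w=44.6430, u+w=10.5250; √(b/2)=0.5639, √(2b)=1.1278; F=0.5639×44.643=25.1749, v=10.5250/1.1278=9.3321
k=1: u−w=28.1690, u+w=-19.7310; √(b/2)=0.5639, √(2b)=1.1278; F=0.5639×28.169=15.8849, v=-19.7310/1.1278=-17.4947

0: F=25.1749 v=9.3321
1: F=15.8849 v=-17.4947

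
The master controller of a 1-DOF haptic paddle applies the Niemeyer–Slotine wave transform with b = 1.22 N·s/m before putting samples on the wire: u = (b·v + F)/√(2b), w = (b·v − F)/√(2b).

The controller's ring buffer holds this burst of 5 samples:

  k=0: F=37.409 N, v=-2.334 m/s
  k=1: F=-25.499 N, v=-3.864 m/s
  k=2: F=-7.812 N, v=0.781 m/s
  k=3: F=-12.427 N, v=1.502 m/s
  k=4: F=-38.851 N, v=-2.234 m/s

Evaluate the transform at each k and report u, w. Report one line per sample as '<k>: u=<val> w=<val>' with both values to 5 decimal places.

0: u=22.12575 w=-25.77157
1: u=-19.34194 w=13.30618
2: u=-4.39114 w=5.61110
3: u=-6.78247 w=9.12867
4: u=-26.61661 w=23.12699

k=0: b·v=1.22×(-2.334)=-2.84748; √(2b)=1.56205; u=(-2.84748+37.409)/1.56205=22.12575, w=(-2.84748−37.409)/1.56205=-25.77157
k=1: b·v=1.22×(-3.864)=-4.71408; √(2b)=1.56205; u=(-4.71408+(-25.499))/1.56205=-19.34194, w=(-4.71408−(-25.499))/1.56205=13.30618
k=2: b·v=1.22×0.781=0.95282; √(2b)=1.56205; u=(0.95282+(-7.812))/1.56205=-4.39114, w=(0.95282−(-7.812))/1.56205=5.61110
k=3: b·v=1.22×1.502=1.83244; √(2b)=1.56205; u=(1.83244+(-12.427))/1.56205=-6.78247, w=(1.83244−(-12.427))/1.56205=9.12867
k=4: b·v=1.22×(-2.234)=-2.72548; √(2b)=1.56205; u=(-2.72548+(-38.851))/1.56205=-26.61661, w=(-2.72548−(-38.851))/1.56205=23.12699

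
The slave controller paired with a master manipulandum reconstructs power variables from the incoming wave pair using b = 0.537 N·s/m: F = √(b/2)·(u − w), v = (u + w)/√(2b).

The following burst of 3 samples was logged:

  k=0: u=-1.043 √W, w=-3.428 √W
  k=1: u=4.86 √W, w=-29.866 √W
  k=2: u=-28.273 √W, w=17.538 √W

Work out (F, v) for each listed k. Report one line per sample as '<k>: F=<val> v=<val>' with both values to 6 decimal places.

k=0: u−w=2.385000, u+w=-4.471000; √(b/2)=0.518170, √(2b)=1.036340; F=0.518170×2.385=1.235835, v=-4.471000/1.036340=-4.314222
k=1: u−w=34.726000, u+w=-25.006000; √(b/2)=0.518170, √(2b)=1.036340; F=0.518170×34.726=17.993966, v=-25.006000/1.036340=-24.129153
k=2: u−w=-45.811000, u+w=-10.735000; √(b/2)=0.518170, √(2b)=1.036340; F=0.518170×(-45.811)=-23.737879, v=-10.735000/1.036340=-10.358572

0: F=1.235835 v=-4.314222
1: F=17.993966 v=-24.129153
2: F=-23.737879 v=-10.358572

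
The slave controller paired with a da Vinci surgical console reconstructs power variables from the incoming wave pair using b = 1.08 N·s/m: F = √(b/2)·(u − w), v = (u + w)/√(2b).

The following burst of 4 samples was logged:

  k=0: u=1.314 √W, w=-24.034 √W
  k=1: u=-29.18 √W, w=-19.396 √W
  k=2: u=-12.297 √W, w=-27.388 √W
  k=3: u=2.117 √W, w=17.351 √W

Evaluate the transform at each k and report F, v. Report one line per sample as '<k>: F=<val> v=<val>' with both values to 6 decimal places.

0: F=18.626900 v=-15.459002
1: F=-7.189742 v=-33.051782
2: F=11.089575 v=-27.002222
3: F=-11.194658 v=13.246296

k=0: u−w=25.348000, u+w=-22.720000; √(b/2)=0.734847, √(2b)=1.469694; F=0.734847×25.348=18.626900, v=-22.720000/1.469694=-15.459002
k=1: u−w=-9.784000, u+w=-48.576000; √(b/2)=0.734847, √(2b)=1.469694; F=0.734847×(-9.784)=-7.189742, v=-48.576000/1.469694=-33.051782
k=2: u−w=15.091000, u+w=-39.685000; √(b/2)=0.734847, √(2b)=1.469694; F=0.734847×15.091=11.089575, v=-39.685000/1.469694=-27.002222
k=3: u−w=-15.234000, u+w=19.468000; √(b/2)=0.734847, √(2b)=1.469694; F=0.734847×(-15.234)=-11.194658, v=19.468000/1.469694=13.246296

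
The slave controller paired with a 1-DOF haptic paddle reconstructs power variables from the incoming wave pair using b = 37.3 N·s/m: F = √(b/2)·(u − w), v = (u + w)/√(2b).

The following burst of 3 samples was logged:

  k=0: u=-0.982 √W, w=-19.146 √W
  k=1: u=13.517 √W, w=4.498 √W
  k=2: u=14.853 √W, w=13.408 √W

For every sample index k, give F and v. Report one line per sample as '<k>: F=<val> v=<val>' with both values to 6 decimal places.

k=0: u−w=18.164000, u+w=-20.128000; √(b/2)=4.318565, √(2b)=8.637129; F=4.318565×18.164=78.442407, v=-20.128000/8.637129=-2.330404
k=1: u−w=9.019000, u+w=18.015000; √(b/2)=4.318565, √(2b)=8.637129; F=4.318565×9.019=38.949134, v=18.015000/8.637129=2.085762
k=2: u−w=1.445000, u+w=28.261000; √(b/2)=4.318565, √(2b)=8.637129; F=4.318565×1.445=6.240326, v=28.261000/8.637129=3.272036

0: F=78.442407 v=-2.330404
1: F=38.949134 v=2.085762
2: F=6.240326 v=3.272036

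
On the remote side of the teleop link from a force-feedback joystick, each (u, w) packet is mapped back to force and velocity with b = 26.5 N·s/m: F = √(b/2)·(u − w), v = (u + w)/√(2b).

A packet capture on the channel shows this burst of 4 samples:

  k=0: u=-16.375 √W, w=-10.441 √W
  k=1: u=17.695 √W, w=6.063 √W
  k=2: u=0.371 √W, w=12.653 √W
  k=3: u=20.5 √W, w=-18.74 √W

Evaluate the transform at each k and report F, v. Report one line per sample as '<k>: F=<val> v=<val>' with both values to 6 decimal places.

0: F=-21.600086 v=-3.683461
1: F=42.341119 v=3.263412
2: F=-44.707155 v=1.788984
3: F=142.835756 v=0.241755

k=0: u−w=-5.934000, u+w=-26.816000; √(b/2)=3.640055, √(2b)=7.280110; F=3.640055×(-5.934)=-21.600086, v=-26.816000/7.280110=-3.683461
k=1: u−w=11.632000, u+w=23.758000; √(b/2)=3.640055, √(2b)=7.280110; F=3.640055×11.632=42.341119, v=23.758000/7.280110=3.263412
k=2: u−w=-12.282000, u+w=13.024000; √(b/2)=3.640055, √(2b)=7.280110; F=3.640055×(-12.282)=-44.707155, v=13.024000/7.280110=1.788984
k=3: u−w=39.240000, u+w=1.760000; √(b/2)=3.640055, √(2b)=7.280110; F=3.640055×39.24=142.835756, v=1.760000/7.280110=0.241755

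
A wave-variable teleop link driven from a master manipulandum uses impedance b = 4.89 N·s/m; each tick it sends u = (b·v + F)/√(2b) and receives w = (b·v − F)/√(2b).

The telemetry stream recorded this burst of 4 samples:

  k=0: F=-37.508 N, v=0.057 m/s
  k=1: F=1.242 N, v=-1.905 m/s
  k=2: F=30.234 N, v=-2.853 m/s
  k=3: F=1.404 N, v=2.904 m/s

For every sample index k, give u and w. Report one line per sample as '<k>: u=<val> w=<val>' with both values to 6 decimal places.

0: u=-11.904608 w=12.082864
1: u=-2.581605 w=-3.375900
2: u=5.206675 w=-14.128859
3: u=4.989788 w=4.091889

k=0: b·v=4.89×0.057=0.278730; √(2b)=3.127299; u=(0.278730+(-37.508))/3.127299=-11.904608, w=(0.278730−(-37.508))/3.127299=12.082864
k=1: b·v=4.89×(-1.905)=-9.315450; √(2b)=3.127299; u=(-9.315450+1.242)/3.127299=-2.581605, w=(-9.315450−1.242)/3.127299=-3.375900
k=2: b·v=4.89×(-2.853)=-13.951170; √(2b)=3.127299; u=(-13.951170+30.234)/3.127299=5.206675, w=(-13.951170−30.234)/3.127299=-14.128859
k=3: b·v=4.89×2.904=14.200560; √(2b)=3.127299; u=(14.200560+1.404)/3.127299=4.989788, w=(14.200560−1.404)/3.127299=4.091889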